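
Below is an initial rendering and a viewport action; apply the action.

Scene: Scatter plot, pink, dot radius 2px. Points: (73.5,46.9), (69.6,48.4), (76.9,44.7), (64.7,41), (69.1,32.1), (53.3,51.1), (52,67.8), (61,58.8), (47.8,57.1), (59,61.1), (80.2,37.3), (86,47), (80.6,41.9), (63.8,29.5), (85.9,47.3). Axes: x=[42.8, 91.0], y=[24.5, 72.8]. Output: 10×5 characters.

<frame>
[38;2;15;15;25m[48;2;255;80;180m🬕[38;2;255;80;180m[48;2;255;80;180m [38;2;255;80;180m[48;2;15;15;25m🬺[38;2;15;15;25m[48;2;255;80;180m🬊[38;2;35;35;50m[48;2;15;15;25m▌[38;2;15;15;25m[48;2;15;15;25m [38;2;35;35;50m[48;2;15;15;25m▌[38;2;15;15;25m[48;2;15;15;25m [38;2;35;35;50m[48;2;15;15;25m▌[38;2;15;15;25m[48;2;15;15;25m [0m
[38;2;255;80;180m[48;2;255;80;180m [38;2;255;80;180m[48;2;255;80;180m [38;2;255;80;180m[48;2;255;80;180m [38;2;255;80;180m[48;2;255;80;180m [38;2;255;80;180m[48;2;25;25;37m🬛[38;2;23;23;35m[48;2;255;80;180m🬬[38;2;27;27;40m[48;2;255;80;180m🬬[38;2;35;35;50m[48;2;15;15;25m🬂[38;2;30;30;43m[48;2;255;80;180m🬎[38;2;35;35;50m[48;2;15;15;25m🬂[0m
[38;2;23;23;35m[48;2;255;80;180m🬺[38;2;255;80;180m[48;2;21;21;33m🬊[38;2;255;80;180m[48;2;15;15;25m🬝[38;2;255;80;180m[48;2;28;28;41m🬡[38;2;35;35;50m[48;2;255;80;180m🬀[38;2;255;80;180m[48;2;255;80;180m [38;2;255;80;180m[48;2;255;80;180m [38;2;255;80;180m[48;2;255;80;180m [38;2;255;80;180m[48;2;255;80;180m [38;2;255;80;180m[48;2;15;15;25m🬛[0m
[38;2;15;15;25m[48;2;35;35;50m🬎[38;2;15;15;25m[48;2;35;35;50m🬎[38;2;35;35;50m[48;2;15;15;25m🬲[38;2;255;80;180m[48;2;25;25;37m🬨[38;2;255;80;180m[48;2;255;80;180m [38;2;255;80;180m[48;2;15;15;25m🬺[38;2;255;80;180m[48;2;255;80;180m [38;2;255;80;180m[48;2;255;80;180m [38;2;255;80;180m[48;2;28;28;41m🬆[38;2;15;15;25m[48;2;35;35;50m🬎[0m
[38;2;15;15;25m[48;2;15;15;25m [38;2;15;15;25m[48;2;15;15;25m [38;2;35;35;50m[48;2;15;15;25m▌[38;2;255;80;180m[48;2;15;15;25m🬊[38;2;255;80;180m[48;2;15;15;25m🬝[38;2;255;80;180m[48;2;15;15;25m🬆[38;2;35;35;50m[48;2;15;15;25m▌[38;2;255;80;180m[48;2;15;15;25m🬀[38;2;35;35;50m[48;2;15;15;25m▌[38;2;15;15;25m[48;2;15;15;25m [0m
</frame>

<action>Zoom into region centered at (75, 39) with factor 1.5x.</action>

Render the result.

<frame>
[38;2;15;15;25m[48;2;15;15;25m [38;2;15;15;25m[48;2;15;15;25m [38;2;28;28;41m[48;2;255;80;180m🬆[38;2;255;80;180m[48;2;15;15;25m🬺[38;2;21;21;33m[48;2;255;80;180m🬊[38;2;15;15;25m[48;2;255;80;180m🬬[38;2;35;35;50m[48;2;15;15;25m▌[38;2;15;15;25m[48;2;255;80;180m🬆[38;2;21;21;33m[48;2;255;80;180m🬊[38;2;15;15;25m[48;2;15;15;25m [0m
[38;2;35;35;50m[48;2;15;15;25m🬂[38;2;28;28;41m[48;2;255;80;180m🬆[38;2;255;80;180m[48;2;25;25;37m🬑[38;2;255;80;180m[48;2;15;15;25m🬎[38;2;255;80;180m[48;2;255;80;180m [38;2;255;80;180m[48;2;255;80;180m [38;2;255;80;180m[48;2;255;80;180m [38;2;255;80;180m[48;2;255;80;180m [38;2;255;80;180m[48;2;15;15;25m🬝[38;2;255;80;180m[48;2;19;19;30m🬀[0m
[38;2;23;23;35m[48;2;255;80;180m🬺[38;2;255;80;180m[48;2;15;15;25m🬬[38;2;255;80;180m[48;2;35;35;50m🬥[38;2;21;21;33m[48;2;255;80;180m🬊[38;2;35;35;50m[48;2;15;15;25m🬛[38;2;255;80;180m[48;2;15;15;25m🬬[38;2;255;80;180m[48;2;255;80;180m [38;2;19;19;30m[48;2;255;80;180m🬸[38;2;35;35;50m[48;2;15;15;25m🬛[38;2;15;15;25m[48;2;35;35;50m🬰[0m
[38;2;15;15;25m[48;2;255;80;180m🬆[38;2;255;80;180m[48;2;15;15;25m🬺[38;2;255;80;180m[48;2;35;35;50m🬙[38;2;255;80;180m[48;2;35;35;50m🬝[38;2;255;80;180m[48;2;27;27;40m🬀[38;2;15;15;25m[48;2;35;35;50m🬎[38;2;255;80;180m[48;2;27;27;40m🬀[38;2;15;15;25m[48;2;35;35;50m🬎[38;2;35;35;50m[48;2;15;15;25m🬲[38;2;15;15;25m[48;2;35;35;50m🬎[0m
[38;2;15;15;25m[48;2;255;80;180m🬺[38;2;255;80;180m[48;2;15;15;25m🬆[38;2;35;35;50m[48;2;15;15;25m▌[38;2;15;15;25m[48;2;15;15;25m [38;2;35;35;50m[48;2;15;15;25m▌[38;2;15;15;25m[48;2;15;15;25m [38;2;35;35;50m[48;2;15;15;25m▌[38;2;15;15;25m[48;2;15;15;25m [38;2;35;35;50m[48;2;15;15;25m▌[38;2;15;15;25m[48;2;15;15;25m [0m
</frame>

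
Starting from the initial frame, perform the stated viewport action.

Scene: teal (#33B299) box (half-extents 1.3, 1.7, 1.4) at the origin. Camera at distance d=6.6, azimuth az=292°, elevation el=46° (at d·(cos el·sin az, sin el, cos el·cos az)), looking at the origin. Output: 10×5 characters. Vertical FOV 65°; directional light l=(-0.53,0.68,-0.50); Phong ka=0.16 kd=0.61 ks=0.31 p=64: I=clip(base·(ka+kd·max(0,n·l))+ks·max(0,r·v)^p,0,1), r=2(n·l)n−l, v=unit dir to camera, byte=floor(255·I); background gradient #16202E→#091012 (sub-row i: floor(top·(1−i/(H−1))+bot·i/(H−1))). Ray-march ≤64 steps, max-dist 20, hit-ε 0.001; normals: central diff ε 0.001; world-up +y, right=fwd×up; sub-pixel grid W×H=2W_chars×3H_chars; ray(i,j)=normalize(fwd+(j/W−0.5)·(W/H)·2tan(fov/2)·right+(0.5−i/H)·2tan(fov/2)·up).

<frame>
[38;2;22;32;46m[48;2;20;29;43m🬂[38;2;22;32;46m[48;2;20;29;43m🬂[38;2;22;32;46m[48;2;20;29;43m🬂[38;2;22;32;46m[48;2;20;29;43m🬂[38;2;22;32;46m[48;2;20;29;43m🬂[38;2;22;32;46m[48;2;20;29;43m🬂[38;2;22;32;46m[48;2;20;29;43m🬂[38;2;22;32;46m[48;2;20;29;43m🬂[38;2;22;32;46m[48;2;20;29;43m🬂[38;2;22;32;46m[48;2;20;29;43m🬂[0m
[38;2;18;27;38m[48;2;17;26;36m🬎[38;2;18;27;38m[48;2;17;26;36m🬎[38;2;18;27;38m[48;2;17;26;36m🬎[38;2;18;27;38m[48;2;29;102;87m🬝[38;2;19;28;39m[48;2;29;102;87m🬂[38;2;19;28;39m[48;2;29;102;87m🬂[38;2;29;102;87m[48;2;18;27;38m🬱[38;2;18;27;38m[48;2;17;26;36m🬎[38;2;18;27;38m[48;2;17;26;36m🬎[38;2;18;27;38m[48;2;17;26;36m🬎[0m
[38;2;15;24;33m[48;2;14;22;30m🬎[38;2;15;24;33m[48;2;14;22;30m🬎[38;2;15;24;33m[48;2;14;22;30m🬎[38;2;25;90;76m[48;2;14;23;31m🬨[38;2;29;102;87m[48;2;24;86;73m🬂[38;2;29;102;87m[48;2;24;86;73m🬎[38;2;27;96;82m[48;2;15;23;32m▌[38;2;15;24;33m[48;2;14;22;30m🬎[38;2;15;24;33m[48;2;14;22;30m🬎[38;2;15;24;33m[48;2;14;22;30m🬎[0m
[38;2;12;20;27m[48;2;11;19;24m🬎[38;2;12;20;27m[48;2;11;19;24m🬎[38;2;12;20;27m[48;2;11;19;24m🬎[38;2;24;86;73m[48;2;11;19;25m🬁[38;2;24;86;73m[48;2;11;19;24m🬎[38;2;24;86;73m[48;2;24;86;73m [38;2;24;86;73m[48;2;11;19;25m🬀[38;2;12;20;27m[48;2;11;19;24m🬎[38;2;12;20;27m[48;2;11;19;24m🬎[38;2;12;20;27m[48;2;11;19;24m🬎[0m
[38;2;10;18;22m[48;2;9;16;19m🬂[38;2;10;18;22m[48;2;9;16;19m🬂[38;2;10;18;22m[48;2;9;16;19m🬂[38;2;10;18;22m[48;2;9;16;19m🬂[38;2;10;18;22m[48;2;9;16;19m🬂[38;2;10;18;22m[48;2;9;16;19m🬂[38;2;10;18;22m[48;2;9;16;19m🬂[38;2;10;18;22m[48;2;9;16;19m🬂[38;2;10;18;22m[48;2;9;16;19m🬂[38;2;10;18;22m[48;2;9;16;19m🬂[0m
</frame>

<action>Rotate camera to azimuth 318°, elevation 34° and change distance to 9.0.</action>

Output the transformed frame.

<frame>
[38;2;22;32;46m[48;2;20;29;43m🬂[38;2;22;32;46m[48;2;20;29;43m🬂[38;2;22;32;46m[48;2;20;29;43m🬂[38;2;22;32;46m[48;2;20;29;43m🬂[38;2;22;32;46m[48;2;20;29;43m🬂[38;2;22;32;46m[48;2;20;29;43m🬂[38;2;22;32;46m[48;2;20;29;43m🬂[38;2;22;32;46m[48;2;20;29;43m🬂[38;2;22;32;46m[48;2;20;29;43m🬂[38;2;22;32;46m[48;2;20;29;43m🬂[0m
[38;2;18;27;38m[48;2;17;26;36m🬎[38;2;18;27;38m[48;2;17;26;36m🬎[38;2;18;27;38m[48;2;17;26;36m🬎[38;2;18;27;38m[48;2;17;26;36m🬎[38;2;18;27;38m[48;2;29;102;87m🬝[38;2;18;27;38m[48;2;29;102;87m🬎[38;2;18;27;38m[48;2;17;26;36m🬎[38;2;18;27;38m[48;2;17;26;36m🬎[38;2;18;27;38m[48;2;17;26;36m🬎[38;2;18;27;38m[48;2;17;26;36m🬎[0m
[38;2;15;24;33m[48;2;14;22;30m🬎[38;2;15;24;33m[48;2;14;22;30m🬎[38;2;15;24;33m[48;2;14;22;30m🬎[38;2;15;24;33m[48;2;14;22;30m🬎[38;2;24;86;73m[48;2;29;102;87m🬺[38;2;29;102;87m[48;2;8;28;24m🬂[38;2;8;28;24m[48;2;15;23;32m▌[38;2;15;24;33m[48;2;14;22;30m🬎[38;2;15;24;33m[48;2;14;22;30m🬎[38;2;15;24;33m[48;2;14;22;30m🬎[0m
[38;2;12;20;27m[48;2;11;19;24m🬎[38;2;12;20;27m[48;2;11;19;24m🬎[38;2;12;20;27m[48;2;11;19;24m🬎[38;2;12;20;27m[48;2;11;19;24m🬎[38;2;24;86;73m[48;2;11;19;24m🬊[38;2;8;28;24m[48;2;11;19;24m🬎[38;2;8;28;24m[48;2;11;19;25m🬀[38;2;12;20;27m[48;2;11;19;24m🬎[38;2;12;20;27m[48;2;11;19;24m🬎[38;2;12;20;27m[48;2;11;19;24m🬎[0m
[38;2;10;18;22m[48;2;9;16;19m🬂[38;2;10;18;22m[48;2;9;16;19m🬂[38;2;10;18;22m[48;2;9;16;19m🬂[38;2;10;18;22m[48;2;9;16;19m🬂[38;2;10;18;22m[48;2;9;16;19m🬂[38;2;10;18;22m[48;2;9;16;19m🬂[38;2;10;18;22m[48;2;9;16;19m🬂[38;2;10;18;22m[48;2;9;16;19m🬂[38;2;10;18;22m[48;2;9;16;19m🬂[38;2;10;18;22m[48;2;9;16;19m🬂[0m
</frame>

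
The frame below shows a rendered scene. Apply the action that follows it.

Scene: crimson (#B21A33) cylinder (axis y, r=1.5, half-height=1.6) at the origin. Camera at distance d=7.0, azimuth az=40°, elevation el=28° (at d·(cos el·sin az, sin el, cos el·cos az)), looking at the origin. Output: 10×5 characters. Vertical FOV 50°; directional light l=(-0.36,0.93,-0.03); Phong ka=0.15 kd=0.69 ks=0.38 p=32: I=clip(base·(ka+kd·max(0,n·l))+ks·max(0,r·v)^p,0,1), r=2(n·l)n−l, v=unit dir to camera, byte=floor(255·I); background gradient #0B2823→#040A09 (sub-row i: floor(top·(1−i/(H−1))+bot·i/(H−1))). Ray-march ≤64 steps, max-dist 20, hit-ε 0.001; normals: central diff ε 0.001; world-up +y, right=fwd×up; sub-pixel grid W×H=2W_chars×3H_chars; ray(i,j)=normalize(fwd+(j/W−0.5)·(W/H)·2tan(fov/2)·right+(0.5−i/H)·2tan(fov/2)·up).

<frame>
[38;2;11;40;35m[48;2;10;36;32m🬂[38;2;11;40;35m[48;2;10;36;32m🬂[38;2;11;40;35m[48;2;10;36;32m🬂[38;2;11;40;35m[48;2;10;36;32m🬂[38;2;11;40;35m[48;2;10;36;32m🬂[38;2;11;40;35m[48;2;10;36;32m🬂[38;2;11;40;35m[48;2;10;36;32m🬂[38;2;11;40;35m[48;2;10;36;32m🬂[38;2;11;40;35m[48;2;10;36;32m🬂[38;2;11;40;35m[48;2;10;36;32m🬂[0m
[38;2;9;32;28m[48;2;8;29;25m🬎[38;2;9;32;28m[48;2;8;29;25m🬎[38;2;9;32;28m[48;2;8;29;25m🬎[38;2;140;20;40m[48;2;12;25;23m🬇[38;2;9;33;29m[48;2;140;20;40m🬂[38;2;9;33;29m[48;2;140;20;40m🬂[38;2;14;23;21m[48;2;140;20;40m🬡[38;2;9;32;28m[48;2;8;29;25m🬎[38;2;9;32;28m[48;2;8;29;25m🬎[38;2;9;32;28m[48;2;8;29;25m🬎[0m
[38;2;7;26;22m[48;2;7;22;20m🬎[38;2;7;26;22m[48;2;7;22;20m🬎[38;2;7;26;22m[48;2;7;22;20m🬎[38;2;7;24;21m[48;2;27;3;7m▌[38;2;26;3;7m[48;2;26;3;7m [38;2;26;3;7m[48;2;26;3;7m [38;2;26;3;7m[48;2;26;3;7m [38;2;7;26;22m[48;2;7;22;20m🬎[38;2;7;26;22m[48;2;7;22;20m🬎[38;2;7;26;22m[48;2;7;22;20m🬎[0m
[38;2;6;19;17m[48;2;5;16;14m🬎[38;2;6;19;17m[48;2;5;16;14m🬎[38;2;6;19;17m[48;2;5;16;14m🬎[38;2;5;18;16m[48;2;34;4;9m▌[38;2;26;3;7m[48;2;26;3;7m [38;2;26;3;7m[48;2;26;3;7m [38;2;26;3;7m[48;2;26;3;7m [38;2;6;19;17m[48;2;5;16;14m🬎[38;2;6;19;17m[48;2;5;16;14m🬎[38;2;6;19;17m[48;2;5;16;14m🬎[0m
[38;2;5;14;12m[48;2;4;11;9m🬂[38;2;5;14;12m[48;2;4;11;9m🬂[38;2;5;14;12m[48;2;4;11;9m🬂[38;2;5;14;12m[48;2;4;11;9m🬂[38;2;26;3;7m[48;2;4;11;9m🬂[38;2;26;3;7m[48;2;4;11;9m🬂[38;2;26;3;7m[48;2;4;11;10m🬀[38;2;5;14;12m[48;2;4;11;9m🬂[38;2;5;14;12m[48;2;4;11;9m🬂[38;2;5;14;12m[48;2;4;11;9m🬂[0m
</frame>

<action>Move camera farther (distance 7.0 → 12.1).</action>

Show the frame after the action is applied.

<frame>
[38;2;11;40;35m[48;2;10;36;32m🬂[38;2;11;40;35m[48;2;10;36;32m🬂[38;2;11;40;35m[48;2;10;36;32m🬂[38;2;11;40;35m[48;2;10;36;32m🬂[38;2;11;40;35m[48;2;10;36;32m🬂[38;2;11;40;35m[48;2;10;36;32m🬂[38;2;11;40;35m[48;2;10;36;32m🬂[38;2;11;40;35m[48;2;10;36;32m🬂[38;2;11;40;35m[48;2;10;36;32m🬂[38;2;11;40;35m[48;2;10;36;32m🬂[0m
[38;2;9;32;28m[48;2;8;29;25m🬎[38;2;9;32;28m[48;2;8;29;25m🬎[38;2;9;32;28m[48;2;8;29;25m🬎[38;2;9;32;28m[48;2;8;29;25m🬎[38;2;8;31;27m[48;2;140;20;40m🬝[38;2;9;32;28m[48;2;140;20;40m🬎[38;2;9;32;28m[48;2;8;29;25m🬎[38;2;9;32;28m[48;2;8;29;25m🬎[38;2;9;32;28m[48;2;8;29;25m🬎[38;2;9;32;28m[48;2;8;29;25m🬎[0m
[38;2;7;26;22m[48;2;7;22;20m🬎[38;2;7;26;22m[48;2;7;22;20m🬎[38;2;7;26;22m[48;2;7;22;20m🬎[38;2;7;26;22m[48;2;7;22;20m🬎[38;2;140;20;40m[48;2;29;7;11m🬁[38;2;140;20;40m[48;2;26;3;7m🬂[38;2;26;3;7m[48;2;7;24;21m🬄[38;2;7;26;22m[48;2;7;22;20m🬎[38;2;7;26;22m[48;2;7;22;20m🬎[38;2;7;26;22m[48;2;7;22;20m🬎[0m
[38;2;6;19;17m[48;2;5;16;14m🬎[38;2;6;19;17m[48;2;5;16;14m🬎[38;2;6;19;17m[48;2;5;16;14m🬎[38;2;6;19;17m[48;2;5;16;14m🬎[38;2;5;17;15m[48;2;26;3;7m🬲[38;2;26;3;7m[48;2;5;16;14m🬎[38;2;6;19;17m[48;2;5;16;14m🬎[38;2;6;19;17m[48;2;5;16;14m🬎[38;2;6;19;17m[48;2;5;16;14m🬎[38;2;6;19;17m[48;2;5;16;14m🬎[0m
[38;2;5;14;12m[48;2;4;11;9m🬂[38;2;5;14;12m[48;2;4;11;9m🬂[38;2;5;14;12m[48;2;4;11;9m🬂[38;2;5;14;12m[48;2;4;11;9m🬂[38;2;5;14;12m[48;2;4;11;9m🬂[38;2;5;14;12m[48;2;4;11;9m🬂[38;2;5;14;12m[48;2;4;11;9m🬂[38;2;5;14;12m[48;2;4;11;9m🬂[38;2;5;14;12m[48;2;4;11;9m🬂[38;2;5;14;12m[48;2;4;11;9m🬂[0m
</frame>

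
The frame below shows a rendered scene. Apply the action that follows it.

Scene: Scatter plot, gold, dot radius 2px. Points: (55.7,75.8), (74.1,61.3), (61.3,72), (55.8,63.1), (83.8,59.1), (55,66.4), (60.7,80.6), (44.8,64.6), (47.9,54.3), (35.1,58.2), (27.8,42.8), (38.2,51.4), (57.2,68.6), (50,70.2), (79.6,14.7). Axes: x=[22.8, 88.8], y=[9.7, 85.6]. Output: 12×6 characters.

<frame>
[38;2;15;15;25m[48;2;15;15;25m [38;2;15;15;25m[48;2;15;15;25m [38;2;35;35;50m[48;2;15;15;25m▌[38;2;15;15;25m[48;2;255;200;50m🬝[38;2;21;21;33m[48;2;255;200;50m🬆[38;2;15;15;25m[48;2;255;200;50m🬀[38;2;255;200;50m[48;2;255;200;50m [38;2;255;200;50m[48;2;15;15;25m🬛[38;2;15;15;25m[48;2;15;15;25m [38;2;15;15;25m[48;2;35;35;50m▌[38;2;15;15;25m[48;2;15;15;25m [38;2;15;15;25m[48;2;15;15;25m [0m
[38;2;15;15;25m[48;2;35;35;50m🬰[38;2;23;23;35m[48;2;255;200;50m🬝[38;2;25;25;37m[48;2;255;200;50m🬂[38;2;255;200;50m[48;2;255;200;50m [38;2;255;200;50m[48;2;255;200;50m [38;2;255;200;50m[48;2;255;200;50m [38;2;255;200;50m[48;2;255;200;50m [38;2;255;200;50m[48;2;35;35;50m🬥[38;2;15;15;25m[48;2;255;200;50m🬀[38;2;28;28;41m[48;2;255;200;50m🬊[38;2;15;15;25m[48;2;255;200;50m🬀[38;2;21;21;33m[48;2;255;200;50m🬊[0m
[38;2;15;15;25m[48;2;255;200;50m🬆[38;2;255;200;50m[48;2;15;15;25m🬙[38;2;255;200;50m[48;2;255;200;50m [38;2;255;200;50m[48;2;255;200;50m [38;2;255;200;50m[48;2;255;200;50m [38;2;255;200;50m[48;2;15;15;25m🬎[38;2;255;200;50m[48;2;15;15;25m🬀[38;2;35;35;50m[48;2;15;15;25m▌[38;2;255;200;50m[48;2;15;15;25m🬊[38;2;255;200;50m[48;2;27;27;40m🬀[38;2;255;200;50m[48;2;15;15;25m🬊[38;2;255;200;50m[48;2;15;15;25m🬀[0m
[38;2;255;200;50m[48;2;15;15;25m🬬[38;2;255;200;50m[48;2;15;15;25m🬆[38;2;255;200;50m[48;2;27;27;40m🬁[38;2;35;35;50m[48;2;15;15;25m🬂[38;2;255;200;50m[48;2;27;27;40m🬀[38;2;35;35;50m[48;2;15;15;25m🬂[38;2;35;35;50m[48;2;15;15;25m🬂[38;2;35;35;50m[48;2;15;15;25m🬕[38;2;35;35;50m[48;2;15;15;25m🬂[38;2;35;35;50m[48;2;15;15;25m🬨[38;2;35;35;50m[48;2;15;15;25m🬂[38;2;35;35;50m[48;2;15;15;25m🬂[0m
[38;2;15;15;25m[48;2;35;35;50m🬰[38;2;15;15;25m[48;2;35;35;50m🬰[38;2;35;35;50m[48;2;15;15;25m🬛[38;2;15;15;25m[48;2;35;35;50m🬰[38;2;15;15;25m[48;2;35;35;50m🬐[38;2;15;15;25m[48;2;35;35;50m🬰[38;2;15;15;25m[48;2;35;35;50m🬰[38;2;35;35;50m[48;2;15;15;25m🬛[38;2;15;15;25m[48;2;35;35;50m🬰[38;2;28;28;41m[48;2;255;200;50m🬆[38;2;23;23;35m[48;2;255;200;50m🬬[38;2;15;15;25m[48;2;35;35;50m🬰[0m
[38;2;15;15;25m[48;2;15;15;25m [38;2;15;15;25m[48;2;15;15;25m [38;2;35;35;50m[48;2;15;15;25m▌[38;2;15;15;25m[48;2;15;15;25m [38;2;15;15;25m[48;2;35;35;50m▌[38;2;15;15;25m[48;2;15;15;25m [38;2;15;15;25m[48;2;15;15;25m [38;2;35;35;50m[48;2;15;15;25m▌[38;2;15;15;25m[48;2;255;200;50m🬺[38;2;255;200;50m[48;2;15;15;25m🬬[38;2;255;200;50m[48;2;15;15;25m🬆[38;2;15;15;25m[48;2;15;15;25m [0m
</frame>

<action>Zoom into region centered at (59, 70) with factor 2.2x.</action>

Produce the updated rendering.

<frame>
[38;2;15;15;25m[48;2;15;15;25m [38;2;15;15;25m[48;2;15;15;25m [38;2;35;35;50m[48;2;15;15;25m▌[38;2;15;15;25m[48;2;15;15;25m [38;2;15;15;25m[48;2;35;35;50m▌[38;2;15;15;25m[48;2;255;200;50m🬝[38;2;15;15;25m[48;2;255;200;50m🬊[38;2;35;35;50m[48;2;15;15;25m▌[38;2;15;15;25m[48;2;15;15;25m [38;2;15;15;25m[48;2;35;35;50m▌[38;2;15;15;25m[48;2;15;15;25m [38;2;15;15;25m[48;2;15;15;25m [0m
[38;2;15;15;25m[48;2;35;35;50m🬰[38;2;15;15;25m[48;2;35;35;50m🬰[38;2;35;35;50m[48;2;15;15;25m🬛[38;2;21;21;33m[48;2;255;200;50m🬆[38;2;255;200;50m[48;2;35;35;50m🬺[38;2;255;200;50m[48;2;25;25;37m🬙[38;2;255;200;50m[48;2;255;200;50m [38;2;255;200;50m[48;2;27;27;40m🬀[38;2;15;15;25m[48;2;35;35;50m🬰[38;2;15;15;25m[48;2;35;35;50m🬐[38;2;15;15;25m[48;2;35;35;50m🬰[38;2;15;15;25m[48;2;35;35;50m🬰[0m
[38;2;15;15;25m[48;2;15;15;25m [38;2;15;15;25m[48;2;255;200;50m🬆[38;2;255;200;50m[48;2;15;15;25m🬺[38;2;15;15;25m[48;2;255;200;50m🬪[38;2;255;200;50m[48;2;35;35;50m🬴[38;2;15;15;25m[48;2;255;200;50m🬂[38;2;255;200;50m[48;2;255;200;50m [38;2;255;200;50m[48;2;15;15;25m🬛[38;2;15;15;25m[48;2;15;15;25m [38;2;15;15;25m[48;2;35;35;50m▌[38;2;15;15;25m[48;2;15;15;25m [38;2;15;15;25m[48;2;15;15;25m [0m
[38;2;255;200;50m[48;2;35;35;50m🬺[38;2;255;200;50m[48;2;20;20;31m🬑[38;2;255;200;50m[48;2;21;21;33m🬆[38;2;255;200;50m[48;2;25;25;37m🬫[38;2;255;200;50m[48;2;255;200;50m [38;2;255;200;50m[48;2;255;200;50m [38;2;255;200;50m[48;2;15;15;25m🬂[38;2;35;35;50m[48;2;15;15;25m🬕[38;2;35;35;50m[48;2;15;15;25m🬂[38;2;35;35;50m[48;2;15;15;25m🬨[38;2;35;35;50m[48;2;15;15;25m🬂[38;2;28;28;41m[48;2;255;200;50m🬆[0m
[38;2;255;200;50m[48;2;21;21;33m🬆[38;2;23;23;35m[48;2;255;200;50m🬬[38;2;35;35;50m[48;2;15;15;25m🬛[38;2;15;15;25m[48;2;35;35;50m🬰[38;2;255;200;50m[48;2;28;28;41m🬊[38;2;255;200;50m[48;2;23;23;35m🬀[38;2;15;15;25m[48;2;35;35;50m🬰[38;2;35;35;50m[48;2;15;15;25m🬛[38;2;15;15;25m[48;2;35;35;50m🬰[38;2;15;15;25m[48;2;35;35;50m🬐[38;2;23;23;35m[48;2;255;200;50m🬺[38;2;255;200;50m[48;2;15;15;25m🬬[0m
[38;2;15;15;25m[48;2;255;200;50m🬐[38;2;255;200;50m[48;2;255;200;50m [38;2;23;23;35m[48;2;255;200;50m🬸[38;2;15;15;25m[48;2;15;15;25m [38;2;15;15;25m[48;2;35;35;50m▌[38;2;15;15;25m[48;2;15;15;25m [38;2;15;15;25m[48;2;15;15;25m [38;2;35;35;50m[48;2;15;15;25m▌[38;2;15;15;25m[48;2;15;15;25m [38;2;15;15;25m[48;2;35;35;50m▌[38;2;15;15;25m[48;2;15;15;25m [38;2;15;15;25m[48;2;15;15;25m [0m
</frame>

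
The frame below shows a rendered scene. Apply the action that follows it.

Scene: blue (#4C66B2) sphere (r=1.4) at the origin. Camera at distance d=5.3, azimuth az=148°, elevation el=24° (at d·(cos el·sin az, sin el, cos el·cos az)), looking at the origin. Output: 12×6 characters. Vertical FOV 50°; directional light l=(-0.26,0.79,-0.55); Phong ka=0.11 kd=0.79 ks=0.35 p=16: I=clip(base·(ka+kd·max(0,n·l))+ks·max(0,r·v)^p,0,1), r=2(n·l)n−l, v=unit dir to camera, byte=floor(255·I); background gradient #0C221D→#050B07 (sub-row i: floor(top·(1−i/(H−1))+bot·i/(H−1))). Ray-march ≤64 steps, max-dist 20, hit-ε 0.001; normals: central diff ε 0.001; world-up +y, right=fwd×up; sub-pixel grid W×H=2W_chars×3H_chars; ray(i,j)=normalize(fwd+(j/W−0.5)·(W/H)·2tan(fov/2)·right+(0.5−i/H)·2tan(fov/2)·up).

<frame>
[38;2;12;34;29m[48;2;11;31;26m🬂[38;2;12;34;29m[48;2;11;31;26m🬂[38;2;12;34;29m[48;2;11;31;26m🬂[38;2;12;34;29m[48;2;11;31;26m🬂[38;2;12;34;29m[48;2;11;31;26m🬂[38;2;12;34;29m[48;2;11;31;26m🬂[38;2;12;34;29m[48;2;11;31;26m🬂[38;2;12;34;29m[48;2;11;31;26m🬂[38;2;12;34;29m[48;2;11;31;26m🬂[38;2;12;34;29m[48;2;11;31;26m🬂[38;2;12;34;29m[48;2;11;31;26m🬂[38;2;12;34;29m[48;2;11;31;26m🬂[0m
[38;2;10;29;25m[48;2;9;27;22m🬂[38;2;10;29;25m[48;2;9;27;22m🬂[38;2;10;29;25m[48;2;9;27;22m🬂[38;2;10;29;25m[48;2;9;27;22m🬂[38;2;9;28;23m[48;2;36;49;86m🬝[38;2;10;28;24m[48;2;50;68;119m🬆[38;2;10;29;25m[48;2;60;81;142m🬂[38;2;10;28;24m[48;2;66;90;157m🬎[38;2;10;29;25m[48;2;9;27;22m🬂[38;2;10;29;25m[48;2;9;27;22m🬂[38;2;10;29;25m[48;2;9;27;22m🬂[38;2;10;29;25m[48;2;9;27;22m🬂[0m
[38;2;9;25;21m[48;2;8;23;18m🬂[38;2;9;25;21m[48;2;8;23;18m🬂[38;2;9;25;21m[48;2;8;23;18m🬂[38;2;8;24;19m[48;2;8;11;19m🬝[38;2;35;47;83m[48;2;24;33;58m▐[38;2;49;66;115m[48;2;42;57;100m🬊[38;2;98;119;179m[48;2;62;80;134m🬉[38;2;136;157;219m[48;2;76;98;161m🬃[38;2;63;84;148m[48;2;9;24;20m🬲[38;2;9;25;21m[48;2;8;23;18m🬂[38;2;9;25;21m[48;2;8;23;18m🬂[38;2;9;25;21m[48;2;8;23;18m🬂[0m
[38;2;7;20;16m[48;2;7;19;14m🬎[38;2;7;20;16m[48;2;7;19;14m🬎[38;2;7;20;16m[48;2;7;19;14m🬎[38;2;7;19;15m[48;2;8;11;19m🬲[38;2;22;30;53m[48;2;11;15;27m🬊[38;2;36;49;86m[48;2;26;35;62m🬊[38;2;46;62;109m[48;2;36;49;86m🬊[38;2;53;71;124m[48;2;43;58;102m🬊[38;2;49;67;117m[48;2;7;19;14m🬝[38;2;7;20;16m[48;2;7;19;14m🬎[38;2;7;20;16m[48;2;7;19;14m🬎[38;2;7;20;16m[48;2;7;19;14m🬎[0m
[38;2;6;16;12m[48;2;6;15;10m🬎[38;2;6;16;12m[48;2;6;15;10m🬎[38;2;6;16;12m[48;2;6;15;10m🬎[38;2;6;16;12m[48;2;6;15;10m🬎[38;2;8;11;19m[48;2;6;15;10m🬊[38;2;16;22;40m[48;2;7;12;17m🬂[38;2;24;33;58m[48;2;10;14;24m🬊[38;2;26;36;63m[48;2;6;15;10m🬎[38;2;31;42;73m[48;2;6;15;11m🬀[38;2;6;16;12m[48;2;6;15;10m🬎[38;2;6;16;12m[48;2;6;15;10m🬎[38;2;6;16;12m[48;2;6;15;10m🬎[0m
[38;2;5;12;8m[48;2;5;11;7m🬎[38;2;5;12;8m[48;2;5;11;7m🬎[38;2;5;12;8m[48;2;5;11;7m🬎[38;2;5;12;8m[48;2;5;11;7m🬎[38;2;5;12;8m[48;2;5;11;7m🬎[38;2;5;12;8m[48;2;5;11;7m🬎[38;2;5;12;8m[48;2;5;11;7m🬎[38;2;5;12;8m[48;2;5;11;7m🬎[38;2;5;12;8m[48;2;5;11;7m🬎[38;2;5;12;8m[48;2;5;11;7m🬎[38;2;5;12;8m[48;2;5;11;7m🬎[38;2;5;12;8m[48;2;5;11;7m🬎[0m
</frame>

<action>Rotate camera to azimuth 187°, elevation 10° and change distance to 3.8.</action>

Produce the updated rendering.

<frame>
[38;2;12;34;29m[48;2;11;31;26m🬂[38;2;12;34;29m[48;2;11;31;26m🬂[38;2;12;34;29m[48;2;11;31;26m🬂[38;2;12;34;29m[48;2;11;31;26m🬂[38;2;11;32;27m[48;2;56;76;133m🬝[38;2;11;33;28m[48;2;63;85;149m🬎[38;2;11;33;28m[48;2;66;90;157m🬎[38;2;11;33;28m[48;2;65;88;155m🬎[38;2;12;34;29m[48;2;11;31;26m🬂[38;2;12;34;29m[48;2;11;31;26m🬂[38;2;12;34;29m[48;2;11;31;26m🬂[38;2;12;34;29m[48;2;11;31;26m🬂[0m
[38;2;10;29;25m[48;2;9;27;22m🬂[38;2;10;29;25m[48;2;9;27;22m🬂[38;2;10;29;25m[48;2;9;27;22m🬂[38;2;10;28;24m[48;2;49;65;115m🬆[38;2;59;80;140m[48;2;56;75;131m🬉[38;2;63;84;147m[48;2;77;98;159m🬝[38;2;71;93;160m[48;2;115;137;200m🬎[38;2;68;91;158m[48;2;97;118;183m🬬[38;2;64;86;151m[48;2;10;29;25m🬺[38;2;59;80;140m[48;2;9;28;23m🬏[38;2;10;29;25m[48;2;9;27;22m🬂[38;2;10;29;25m[48;2;9;27;22m🬂[0m
[38;2;9;25;21m[48;2;8;23;18m🬂[38;2;9;25;21m[48;2;8;23;18m🬂[38;2;32;43;76m[48;2;8;24;19m▐[38;2;46;62;109m[48;2;41;55;97m🬊[38;2;53;71;125m[48;2;48;65;114m🬊[38;2;73;92;150m[48;2;55;73;127m🬉[38;2;122;142;202m[48;2;69;89;144m🬊[38;2;101;122;182m[48;2;65;85;143m🬄[38;2;60;81;141m[48;2;55;74;131m🬆[38;2;57;76;134m[48;2;51;68;119m🬄[38;2;9;25;21m[48;2;8;23;18m🬂[38;2;9;25;21m[48;2;8;23;18m🬂[0m
[38;2;7;20;16m[48;2;7;19;14m🬎[38;2;7;20;16m[48;2;7;19;14m🬎[38;2;25;34;60m[48;2;9;20;21m🬉[38;2;37;49;87m[48;2;29;38;68m🬊[38;2;43;58;102m[48;2;36;49;87m🬊[38;2;47;63;111m[48;2;41;55;97m🬊[38;2;50;67;117m[48;2;43;59;103m🬊[38;2;50;67;117m[48;2;44;59;103m🬎[38;2;49;66;115m[48;2;42;57;100m🬎[38;2;46;62;108m[48;2;37;50;88m🬆[38;2;7;20;16m[48;2;7;19;14m🬎[38;2;7;20;16m[48;2;7;19;14m🬎[0m
[38;2;6;16;12m[48;2;6;15;10m🬎[38;2;6;16;12m[48;2;6;15;10m🬎[38;2;8;11;19m[48;2;6;15;11m🬁[38;2;20;27;49m[48;2;7;13;17m🬊[38;2;29;39;69m[48;2;19;25;45m🬊[38;2;34;46;80m[48;2;25;34;60m🬊[38;2;36;49;86m[48;2;28;38;66m🬊[38;2;36;48;84m[48;2;26;35;62m🬎[38;2;34;45;80m[48;2;22;30;52m🬎[38;2;26;35;62m[48;2;6;15;10m🬆[38;2;6;16;12m[48;2;6;15;10m🬎[38;2;6;16;12m[48;2;6;15;10m🬎[0m
[38;2;5;12;8m[48;2;5;11;7m🬎[38;2;5;12;8m[48;2;5;11;7m🬎[38;2;5;12;8m[48;2;5;11;7m🬎[38;2;5;12;8m[48;2;5;11;7m🬎[38;2;8;11;20m[48;2;5;11;7m🬊[38;2;15;20;36m[48;2;6;11;13m🬂[38;2;18;24;43m[48;2;6;11;13m🬂[38;2;17;24;42m[48;2;6;11;13m🬂[38;2;13;18;31m[48;2;5;11;7m🬀[38;2;5;12;8m[48;2;5;11;7m🬎[38;2;5;12;8m[48;2;5;11;7m🬎[38;2;5;12;8m[48;2;5;11;7m🬎[0m
</frame>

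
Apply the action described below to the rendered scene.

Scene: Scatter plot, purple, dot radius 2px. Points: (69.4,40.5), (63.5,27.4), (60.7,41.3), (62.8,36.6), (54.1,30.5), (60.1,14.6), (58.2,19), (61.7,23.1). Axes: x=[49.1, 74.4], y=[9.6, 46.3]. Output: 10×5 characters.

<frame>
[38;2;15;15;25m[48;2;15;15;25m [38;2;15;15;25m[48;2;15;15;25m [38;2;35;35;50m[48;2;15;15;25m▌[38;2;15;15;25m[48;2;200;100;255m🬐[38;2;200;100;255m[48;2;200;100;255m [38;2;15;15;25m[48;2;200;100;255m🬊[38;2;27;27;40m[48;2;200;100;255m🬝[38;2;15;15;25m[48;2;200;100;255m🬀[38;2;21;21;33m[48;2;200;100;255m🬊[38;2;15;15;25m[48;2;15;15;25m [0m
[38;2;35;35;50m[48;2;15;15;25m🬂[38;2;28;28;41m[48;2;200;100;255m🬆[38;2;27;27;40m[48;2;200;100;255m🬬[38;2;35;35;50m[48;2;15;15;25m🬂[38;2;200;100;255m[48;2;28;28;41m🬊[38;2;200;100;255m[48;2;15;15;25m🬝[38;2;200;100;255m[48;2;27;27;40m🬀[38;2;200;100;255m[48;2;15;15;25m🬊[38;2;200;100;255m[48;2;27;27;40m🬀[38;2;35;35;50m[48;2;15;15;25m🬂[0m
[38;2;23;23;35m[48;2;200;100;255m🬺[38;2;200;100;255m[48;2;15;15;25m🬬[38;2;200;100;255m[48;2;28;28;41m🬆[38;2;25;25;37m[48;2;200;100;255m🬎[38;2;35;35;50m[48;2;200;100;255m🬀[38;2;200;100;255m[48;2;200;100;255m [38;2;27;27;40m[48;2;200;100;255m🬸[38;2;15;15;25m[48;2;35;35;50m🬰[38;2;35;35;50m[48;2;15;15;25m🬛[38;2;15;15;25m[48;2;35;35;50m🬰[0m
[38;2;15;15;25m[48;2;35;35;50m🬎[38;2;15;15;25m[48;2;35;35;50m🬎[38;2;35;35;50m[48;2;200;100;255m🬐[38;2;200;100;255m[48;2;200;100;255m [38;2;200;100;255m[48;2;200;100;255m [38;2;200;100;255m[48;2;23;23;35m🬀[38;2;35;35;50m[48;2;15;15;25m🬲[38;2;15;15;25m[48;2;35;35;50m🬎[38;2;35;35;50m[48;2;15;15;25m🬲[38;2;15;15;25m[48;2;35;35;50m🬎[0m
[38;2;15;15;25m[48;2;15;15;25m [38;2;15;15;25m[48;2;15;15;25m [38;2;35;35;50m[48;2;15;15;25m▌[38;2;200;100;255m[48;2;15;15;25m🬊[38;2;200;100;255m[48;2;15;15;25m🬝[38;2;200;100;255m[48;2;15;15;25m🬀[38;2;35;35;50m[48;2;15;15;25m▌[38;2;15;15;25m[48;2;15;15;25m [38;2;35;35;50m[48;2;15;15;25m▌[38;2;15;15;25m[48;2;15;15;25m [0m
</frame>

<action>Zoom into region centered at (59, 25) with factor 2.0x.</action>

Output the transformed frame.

<frame>
[38;2;15;15;25m[48;2;200;100;255m🬆[38;2;200;100;255m[48;2;15;15;25m🬺[38;2;23;23;35m[48;2;200;100;255m🬬[38;2;15;15;25m[48;2;15;15;25m [38;2;35;35;50m[48;2;15;15;25m▌[38;2;15;15;25m[48;2;15;15;25m [38;2;35;35;50m[48;2;15;15;25m▌[38;2;15;15;25m[48;2;15;15;25m [38;2;35;35;50m[48;2;15;15;25m▌[38;2;15;15;25m[48;2;15;15;25m [0m
[38;2;200;100;255m[48;2;19;19;30m🬁[38;2;200;100;255m[48;2;15;15;25m🬆[38;2;35;35;50m[48;2;15;15;25m🬕[38;2;35;35;50m[48;2;15;15;25m🬂[38;2;35;35;50m[48;2;15;15;25m🬕[38;2;35;35;50m[48;2;15;15;25m🬂[38;2;35;35;50m[48;2;15;15;25m🬕[38;2;28;28;41m[48;2;200;100;255m🬆[38;2;200;100;255m[48;2;35;35;50m🬺[38;2;23;23;35m[48;2;200;100;255m🬬[0m
[38;2;15;15;25m[48;2;35;35;50m🬰[38;2;15;15;25m[48;2;35;35;50m🬰[38;2;35;35;50m[48;2;15;15;25m🬛[38;2;15;15;25m[48;2;35;35;50m🬰[38;2;35;35;50m[48;2;15;15;25m🬛[38;2;23;23;35m[48;2;200;100;255m🬝[38;2;35;35;50m[48;2;200;100;255m🬀[38;2;25;25;37m[48;2;200;100;255m🬈[38;2;200;100;255m[48;2;28;28;41m🬆[38;2;15;15;25m[48;2;35;35;50m🬰[0m
[38;2;15;15;25m[48;2;35;35;50m🬎[38;2;15;15;25m[48;2;35;35;50m🬎[38;2;35;35;50m[48;2;15;15;25m🬲[38;2;15;15;25m[48;2;200;100;255m🬆[38;2;200;100;255m[48;2;15;15;25m🬺[38;2;19;19;30m[48;2;200;100;255m🬬[38;2;200;100;255m[48;2;35;35;50m🬊[38;2;200;100;255m[48;2;23;23;35m🬀[38;2;35;35;50m[48;2;15;15;25m🬲[38;2;15;15;25m[48;2;35;35;50m🬎[0m
[38;2;15;15;25m[48;2;15;15;25m [38;2;15;15;25m[48;2;15;15;25m [38;2;35;35;50m[48;2;15;15;25m▌[38;2;15;15;25m[48;2;200;100;255m🬺[38;2;200;100;255m[48;2;25;25;37m🬥[38;2;15;15;25m[48;2;200;100;255m🬀[38;2;21;21;33m[48;2;200;100;255m🬊[38;2;15;15;25m[48;2;15;15;25m [38;2;35;35;50m[48;2;15;15;25m▌[38;2;15;15;25m[48;2;15;15;25m [0m
</frame>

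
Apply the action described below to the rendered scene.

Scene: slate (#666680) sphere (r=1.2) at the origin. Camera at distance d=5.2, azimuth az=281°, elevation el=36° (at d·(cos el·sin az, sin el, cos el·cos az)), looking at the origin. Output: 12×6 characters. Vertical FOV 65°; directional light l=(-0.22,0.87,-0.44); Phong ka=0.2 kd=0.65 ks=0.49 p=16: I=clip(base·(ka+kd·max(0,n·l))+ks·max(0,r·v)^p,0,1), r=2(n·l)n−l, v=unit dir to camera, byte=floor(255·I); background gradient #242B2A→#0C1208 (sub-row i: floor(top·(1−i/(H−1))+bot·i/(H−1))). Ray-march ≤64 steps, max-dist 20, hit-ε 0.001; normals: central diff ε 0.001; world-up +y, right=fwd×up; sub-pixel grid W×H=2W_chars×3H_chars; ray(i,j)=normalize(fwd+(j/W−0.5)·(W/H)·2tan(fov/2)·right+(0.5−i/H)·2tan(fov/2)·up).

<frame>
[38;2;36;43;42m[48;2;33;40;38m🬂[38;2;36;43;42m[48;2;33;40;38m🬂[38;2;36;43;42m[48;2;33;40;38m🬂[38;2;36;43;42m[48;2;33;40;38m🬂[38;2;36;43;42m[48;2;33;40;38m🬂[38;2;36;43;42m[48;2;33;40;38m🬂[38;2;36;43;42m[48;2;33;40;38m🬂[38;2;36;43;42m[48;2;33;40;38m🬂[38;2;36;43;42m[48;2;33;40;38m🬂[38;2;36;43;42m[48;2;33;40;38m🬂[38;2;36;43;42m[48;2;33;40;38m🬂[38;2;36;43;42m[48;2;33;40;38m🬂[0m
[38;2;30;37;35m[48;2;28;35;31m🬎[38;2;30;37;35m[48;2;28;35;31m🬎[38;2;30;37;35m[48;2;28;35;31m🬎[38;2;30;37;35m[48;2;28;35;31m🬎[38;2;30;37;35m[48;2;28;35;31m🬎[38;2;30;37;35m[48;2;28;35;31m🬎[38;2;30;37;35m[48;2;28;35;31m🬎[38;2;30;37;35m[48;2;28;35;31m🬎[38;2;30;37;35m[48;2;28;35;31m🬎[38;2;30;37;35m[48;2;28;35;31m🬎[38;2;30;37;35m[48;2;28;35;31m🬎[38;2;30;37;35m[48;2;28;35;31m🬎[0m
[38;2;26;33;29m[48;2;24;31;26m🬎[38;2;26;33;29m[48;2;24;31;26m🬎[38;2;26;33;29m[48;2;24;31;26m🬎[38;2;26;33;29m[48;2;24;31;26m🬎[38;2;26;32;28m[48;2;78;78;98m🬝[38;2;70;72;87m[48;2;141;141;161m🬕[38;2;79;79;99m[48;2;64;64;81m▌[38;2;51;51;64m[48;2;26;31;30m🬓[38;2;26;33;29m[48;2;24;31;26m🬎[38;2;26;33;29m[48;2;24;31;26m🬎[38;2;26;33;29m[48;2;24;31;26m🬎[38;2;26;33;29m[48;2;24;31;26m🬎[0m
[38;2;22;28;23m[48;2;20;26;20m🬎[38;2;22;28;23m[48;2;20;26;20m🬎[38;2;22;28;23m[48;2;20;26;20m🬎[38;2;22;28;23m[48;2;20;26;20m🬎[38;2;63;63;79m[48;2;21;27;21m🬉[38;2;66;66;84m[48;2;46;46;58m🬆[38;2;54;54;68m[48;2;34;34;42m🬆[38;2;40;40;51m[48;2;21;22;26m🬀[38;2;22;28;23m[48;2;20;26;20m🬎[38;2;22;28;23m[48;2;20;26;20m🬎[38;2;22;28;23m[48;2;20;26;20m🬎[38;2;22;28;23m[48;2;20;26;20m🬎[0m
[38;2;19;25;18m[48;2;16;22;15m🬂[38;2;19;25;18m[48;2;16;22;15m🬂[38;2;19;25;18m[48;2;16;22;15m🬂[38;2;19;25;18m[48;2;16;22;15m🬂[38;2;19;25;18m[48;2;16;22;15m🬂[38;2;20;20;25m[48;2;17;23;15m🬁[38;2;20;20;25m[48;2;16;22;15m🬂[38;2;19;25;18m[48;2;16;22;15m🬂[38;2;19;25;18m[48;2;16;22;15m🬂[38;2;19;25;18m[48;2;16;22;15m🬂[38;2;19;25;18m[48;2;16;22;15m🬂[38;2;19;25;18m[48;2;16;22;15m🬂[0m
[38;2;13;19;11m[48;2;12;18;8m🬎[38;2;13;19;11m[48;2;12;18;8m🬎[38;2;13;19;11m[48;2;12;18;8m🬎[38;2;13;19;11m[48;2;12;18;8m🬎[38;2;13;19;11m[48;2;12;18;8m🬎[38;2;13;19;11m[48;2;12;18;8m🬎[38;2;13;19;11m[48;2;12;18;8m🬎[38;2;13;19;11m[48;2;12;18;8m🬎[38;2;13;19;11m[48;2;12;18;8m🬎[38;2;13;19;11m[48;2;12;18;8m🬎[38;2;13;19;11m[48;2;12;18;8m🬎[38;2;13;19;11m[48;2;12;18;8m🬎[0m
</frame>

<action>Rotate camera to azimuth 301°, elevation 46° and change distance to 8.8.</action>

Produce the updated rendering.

<frame>
[38;2;36;43;42m[48;2;33;40;38m🬂[38;2;36;43;42m[48;2;33;40;38m🬂[38;2;36;43;42m[48;2;33;40;38m🬂[38;2;36;43;42m[48;2;33;40;38m🬂[38;2;36;43;42m[48;2;33;40;38m🬂[38;2;36;43;42m[48;2;33;40;38m🬂[38;2;36;43;42m[48;2;33;40;38m🬂[38;2;36;43;42m[48;2;33;40;38m🬂[38;2;36;43;42m[48;2;33;40;38m🬂[38;2;36;43;42m[48;2;33;40;38m🬂[38;2;36;43;42m[48;2;33;40;38m🬂[38;2;36;43;42m[48;2;33;40;38m🬂[0m
[38;2;30;37;35m[48;2;28;35;31m🬎[38;2;30;37;35m[48;2;28;35;31m🬎[38;2;30;37;35m[48;2;28;35;31m🬎[38;2;30;37;35m[48;2;28;35;31m🬎[38;2;30;37;35m[48;2;28;35;31m🬎[38;2;30;37;35m[48;2;28;35;31m🬎[38;2;30;37;35m[48;2;28;35;31m🬎[38;2;30;37;35m[48;2;28;35;31m🬎[38;2;30;37;35m[48;2;28;35;31m🬎[38;2;30;37;35m[48;2;28;35;31m🬎[38;2;30;37;35m[48;2;28;35;31m🬎[38;2;30;37;35m[48;2;28;35;31m🬎[0m
[38;2;26;33;29m[48;2;24;31;26m🬎[38;2;26;33;29m[48;2;24;31;26m🬎[38;2;26;33;29m[48;2;24;31;26m🬎[38;2;26;33;29m[48;2;24;31;26m🬎[38;2;26;33;29m[48;2;24;31;26m🬎[38;2;26;32;28m[48;2;89;89;111m🬝[38;2;32;37;36m[48;2;84;84;103m🬬[38;2;26;33;29m[48;2;24;31;26m🬎[38;2;26;33;29m[48;2;24;31;26m🬎[38;2;26;33;29m[48;2;24;31;26m🬎[38;2;26;33;29m[48;2;24;31;26m🬎[38;2;26;33;29m[48;2;24;31;26m🬎[0m
[38;2;22;28;23m[48;2;20;26;20m🬎[38;2;22;28;23m[48;2;20;26;20m🬎[38;2;22;28;23m[48;2;20;26;20m🬎[38;2;22;28;23m[48;2;20;26;20m🬎[38;2;22;28;23m[48;2;20;26;20m🬎[38;2;71;71;89m[48;2;25;30;28m🬁[38;2;50;50;63m[48;2;24;27;27m🬂[38;2;22;28;23m[48;2;20;26;20m🬎[38;2;22;28;23m[48;2;20;26;20m🬎[38;2;22;28;23m[48;2;20;26;20m🬎[38;2;22;28;23m[48;2;20;26;20m🬎[38;2;22;28;23m[48;2;20;26;20m🬎[0m
[38;2;19;25;18m[48;2;16;22;15m🬂[38;2;19;25;18m[48;2;16;22;15m🬂[38;2;19;25;18m[48;2;16;22;15m🬂[38;2;19;25;18m[48;2;16;22;15m🬂[38;2;19;25;18m[48;2;16;22;15m🬂[38;2;19;25;18m[48;2;16;22;15m🬂[38;2;19;25;18m[48;2;16;22;15m🬂[38;2;19;25;18m[48;2;16;22;15m🬂[38;2;19;25;18m[48;2;16;22;15m🬂[38;2;19;25;18m[48;2;16;22;15m🬂[38;2;19;25;18m[48;2;16;22;15m🬂[38;2;19;25;18m[48;2;16;22;15m🬂[0m
[38;2;13;19;11m[48;2;12;18;8m🬎[38;2;13;19;11m[48;2;12;18;8m🬎[38;2;13;19;11m[48;2;12;18;8m🬎[38;2;13;19;11m[48;2;12;18;8m🬎[38;2;13;19;11m[48;2;12;18;8m🬎[38;2;13;19;11m[48;2;12;18;8m🬎[38;2;13;19;11m[48;2;12;18;8m🬎[38;2;13;19;11m[48;2;12;18;8m🬎[38;2;13;19;11m[48;2;12;18;8m🬎[38;2;13;19;11m[48;2;12;18;8m🬎[38;2;13;19;11m[48;2;12;18;8m🬎[38;2;13;19;11m[48;2;12;18;8m🬎[0m
</frame>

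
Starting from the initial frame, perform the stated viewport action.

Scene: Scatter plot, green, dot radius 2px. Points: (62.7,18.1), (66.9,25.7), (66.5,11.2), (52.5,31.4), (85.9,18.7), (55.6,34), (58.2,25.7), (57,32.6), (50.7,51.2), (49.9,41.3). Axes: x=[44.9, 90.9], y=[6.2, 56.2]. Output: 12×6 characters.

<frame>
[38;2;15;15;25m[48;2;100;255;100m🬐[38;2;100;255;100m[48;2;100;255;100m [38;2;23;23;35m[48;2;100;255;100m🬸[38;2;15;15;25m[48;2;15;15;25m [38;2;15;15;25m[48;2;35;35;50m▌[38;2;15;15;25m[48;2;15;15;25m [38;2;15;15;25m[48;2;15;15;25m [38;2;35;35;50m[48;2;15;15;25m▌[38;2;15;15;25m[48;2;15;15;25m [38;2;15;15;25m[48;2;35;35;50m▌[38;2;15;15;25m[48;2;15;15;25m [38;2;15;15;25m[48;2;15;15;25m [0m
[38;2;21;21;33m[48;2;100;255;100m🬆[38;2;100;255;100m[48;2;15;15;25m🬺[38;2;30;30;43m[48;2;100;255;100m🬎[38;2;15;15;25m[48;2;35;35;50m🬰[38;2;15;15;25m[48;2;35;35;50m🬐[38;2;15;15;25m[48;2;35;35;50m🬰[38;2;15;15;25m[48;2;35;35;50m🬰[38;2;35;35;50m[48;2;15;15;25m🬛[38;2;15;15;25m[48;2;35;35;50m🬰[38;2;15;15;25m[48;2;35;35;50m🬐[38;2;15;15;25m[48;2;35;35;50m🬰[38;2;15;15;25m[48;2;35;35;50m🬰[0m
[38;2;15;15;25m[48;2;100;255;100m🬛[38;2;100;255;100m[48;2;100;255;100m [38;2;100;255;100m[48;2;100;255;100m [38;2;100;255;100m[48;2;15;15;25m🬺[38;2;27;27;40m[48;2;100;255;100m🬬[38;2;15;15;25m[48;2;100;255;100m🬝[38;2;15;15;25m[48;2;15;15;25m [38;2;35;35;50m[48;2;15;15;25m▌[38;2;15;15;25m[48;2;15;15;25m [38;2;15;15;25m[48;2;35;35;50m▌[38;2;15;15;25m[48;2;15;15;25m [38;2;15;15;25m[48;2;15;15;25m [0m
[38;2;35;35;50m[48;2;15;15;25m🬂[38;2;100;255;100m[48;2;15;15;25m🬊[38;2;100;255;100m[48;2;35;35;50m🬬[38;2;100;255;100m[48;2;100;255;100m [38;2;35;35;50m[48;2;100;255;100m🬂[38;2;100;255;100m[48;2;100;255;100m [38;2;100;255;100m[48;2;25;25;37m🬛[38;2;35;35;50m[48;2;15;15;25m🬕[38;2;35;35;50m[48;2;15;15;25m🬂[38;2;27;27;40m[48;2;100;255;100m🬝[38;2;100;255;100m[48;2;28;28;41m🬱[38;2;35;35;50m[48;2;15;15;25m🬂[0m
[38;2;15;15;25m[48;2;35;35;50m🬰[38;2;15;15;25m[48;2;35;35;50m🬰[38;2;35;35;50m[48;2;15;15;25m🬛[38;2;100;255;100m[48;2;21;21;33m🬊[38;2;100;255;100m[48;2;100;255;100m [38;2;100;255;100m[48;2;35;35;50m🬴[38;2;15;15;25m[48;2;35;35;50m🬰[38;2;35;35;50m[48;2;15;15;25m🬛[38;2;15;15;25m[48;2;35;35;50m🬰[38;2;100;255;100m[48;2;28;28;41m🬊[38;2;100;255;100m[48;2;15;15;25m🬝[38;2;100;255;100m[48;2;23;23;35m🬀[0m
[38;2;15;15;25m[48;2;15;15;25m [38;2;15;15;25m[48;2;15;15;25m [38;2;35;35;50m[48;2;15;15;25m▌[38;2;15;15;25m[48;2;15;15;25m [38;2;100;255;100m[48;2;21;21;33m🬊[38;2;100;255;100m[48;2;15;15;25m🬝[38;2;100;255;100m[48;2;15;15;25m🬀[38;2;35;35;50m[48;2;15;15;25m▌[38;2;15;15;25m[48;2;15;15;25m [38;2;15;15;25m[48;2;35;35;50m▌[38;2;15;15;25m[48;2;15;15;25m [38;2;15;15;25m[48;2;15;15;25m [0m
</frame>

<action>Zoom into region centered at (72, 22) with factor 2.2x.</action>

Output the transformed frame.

<frame>
[38;2;15;15;25m[48;2;15;15;25m [38;2;15;15;25m[48;2;15;15;25m [38;2;35;35;50m[48;2;15;15;25m▌[38;2;15;15;25m[48;2;15;15;25m [38;2;15;15;25m[48;2;35;35;50m▌[38;2;15;15;25m[48;2;15;15;25m [38;2;15;15;25m[48;2;15;15;25m [38;2;35;35;50m[48;2;15;15;25m▌[38;2;15;15;25m[48;2;15;15;25m [38;2;15;15;25m[48;2;35;35;50m▌[38;2;15;15;25m[48;2;15;15;25m [38;2;15;15;25m[48;2;15;15;25m [0m
[38;2;15;15;25m[48;2;35;35;50m🬰[38;2;23;23;35m[48;2;100;255;100m🬝[38;2;35;35;50m[48;2;100;255;100m🬀[38;2;21;21;33m[48;2;100;255;100m🬊[38;2;15;15;25m[48;2;35;35;50m🬐[38;2;15;15;25m[48;2;35;35;50m🬰[38;2;15;15;25m[48;2;35;35;50m🬰[38;2;35;35;50m[48;2;15;15;25m🬛[38;2;15;15;25m[48;2;35;35;50m🬰[38;2;15;15;25m[48;2;35;35;50m🬐[38;2;15;15;25m[48;2;35;35;50m🬰[38;2;15;15;25m[48;2;35;35;50m🬰[0m
[38;2;15;15;25m[48;2;15;15;25m [38;2;15;15;25m[48;2;15;15;25m [38;2;100;255;100m[48;2;28;28;41m🬊[38;2;100;255;100m[48;2;15;15;25m🬀[38;2;15;15;25m[48;2;35;35;50m▌[38;2;15;15;25m[48;2;15;15;25m [38;2;15;15;25m[48;2;15;15;25m [38;2;35;35;50m[48;2;15;15;25m▌[38;2;15;15;25m[48;2;15;15;25m [38;2;15;15;25m[48;2;35;35;50m▌[38;2;15;15;25m[48;2;15;15;25m [38;2;15;15;25m[48;2;15;15;25m [0m
[38;2;35;35;50m[48;2;100;255;100m🬀[38;2;100;255;100m[48;2;28;28;41m🬱[38;2;35;35;50m[48;2;15;15;25m🬕[38;2;35;35;50m[48;2;15;15;25m🬂[38;2;35;35;50m[48;2;15;15;25m🬨[38;2;35;35;50m[48;2;15;15;25m🬂[38;2;35;35;50m[48;2;15;15;25m🬂[38;2;35;35;50m[48;2;15;15;25m🬕[38;2;35;35;50m[48;2;15;15;25m🬂[38;2;35;35;50m[48;2;15;15;25m🬨[38;2;35;35;50m[48;2;15;15;25m🬂[38;2;35;35;50m[48;2;15;15;25m🬂[0m
[38;2;100;255;100m[48;2;21;21;33m🬊[38;2;100;255;100m[48;2;23;23;35m🬀[38;2;31;31;45m[48;2;100;255;100m🬝[38;2;15;15;25m[48;2;35;35;50m🬰[38;2;15;15;25m[48;2;35;35;50m🬐[38;2;15;15;25m[48;2;35;35;50m🬰[38;2;15;15;25m[48;2;35;35;50m🬰[38;2;35;35;50m[48;2;15;15;25m🬛[38;2;15;15;25m[48;2;35;35;50m🬰[38;2;15;15;25m[48;2;35;35;50m🬐[38;2;15;15;25m[48;2;35;35;50m🬰[38;2;15;15;25m[48;2;35;35;50m🬰[0m
[38;2;15;15;25m[48;2;15;15;25m [38;2;15;15;25m[48;2;100;255;100m🬴[38;2;100;255;100m[48;2;100;255;100m [38;2;100;255;100m[48;2;15;15;25m🬛[38;2;15;15;25m[48;2;35;35;50m▌[38;2;15;15;25m[48;2;15;15;25m [38;2;15;15;25m[48;2;15;15;25m [38;2;35;35;50m[48;2;15;15;25m▌[38;2;15;15;25m[48;2;15;15;25m [38;2;15;15;25m[48;2;35;35;50m▌[38;2;15;15;25m[48;2;15;15;25m [38;2;15;15;25m[48;2;15;15;25m [0m
</frame>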